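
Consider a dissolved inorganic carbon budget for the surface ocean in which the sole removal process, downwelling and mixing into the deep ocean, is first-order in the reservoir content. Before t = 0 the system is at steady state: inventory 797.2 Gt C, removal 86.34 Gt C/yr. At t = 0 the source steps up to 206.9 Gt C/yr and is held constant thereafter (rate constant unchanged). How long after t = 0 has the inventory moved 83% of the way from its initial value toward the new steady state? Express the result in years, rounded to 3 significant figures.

τ = M₀/F₀ = 797.2/86.34 = 9.233 yr.
The remaining gap fraction is e^(−t/τ); 83% covered ⇒ e^(−t/τ) = 0.170.
t = −τ ln(0.170) = 9.233 × 1.772 = 16.36 yr.

16.4 yr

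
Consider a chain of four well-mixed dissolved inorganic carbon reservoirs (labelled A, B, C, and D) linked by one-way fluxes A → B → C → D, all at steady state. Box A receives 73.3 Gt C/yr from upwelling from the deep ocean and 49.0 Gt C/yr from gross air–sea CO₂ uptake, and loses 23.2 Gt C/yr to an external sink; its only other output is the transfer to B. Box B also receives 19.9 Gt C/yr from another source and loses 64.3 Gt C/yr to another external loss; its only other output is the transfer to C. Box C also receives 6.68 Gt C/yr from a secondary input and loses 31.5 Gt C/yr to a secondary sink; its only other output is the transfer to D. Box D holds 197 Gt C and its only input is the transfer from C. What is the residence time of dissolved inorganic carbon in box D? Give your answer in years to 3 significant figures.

6.59 yr

Box A: F(A→B) = (73.3 + 49.0) − 23.2 = 99.100 Gt C/yr.
Box B: F(B→C) = (99.100 + 19.9) − 64.3 = 54.700 Gt C/yr.
Box C: F(C→D) = (54.700 + 6.68) − 31.5 = 29.880 Gt C/yr.
Box D throughput = its input = 29.880 Gt C/yr; τ = 197 / 29.880 = 6.593 yr.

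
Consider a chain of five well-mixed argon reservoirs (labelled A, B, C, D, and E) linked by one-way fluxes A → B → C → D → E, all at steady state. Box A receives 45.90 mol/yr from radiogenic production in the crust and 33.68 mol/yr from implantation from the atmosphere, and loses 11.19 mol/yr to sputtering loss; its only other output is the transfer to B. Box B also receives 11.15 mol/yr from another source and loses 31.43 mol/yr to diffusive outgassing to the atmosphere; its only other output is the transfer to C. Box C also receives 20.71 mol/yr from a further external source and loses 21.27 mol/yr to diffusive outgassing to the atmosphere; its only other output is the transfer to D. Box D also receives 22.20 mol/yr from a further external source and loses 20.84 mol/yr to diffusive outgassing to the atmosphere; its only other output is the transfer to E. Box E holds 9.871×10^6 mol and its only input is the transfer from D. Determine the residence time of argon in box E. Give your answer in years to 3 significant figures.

202000 yr

Box A: F(A→B) = (45.90 + 33.68) − 11.19 = 68.390 mol/yr.
Box B: F(B→C) = (68.390 + 11.15) − 31.43 = 48.110 mol/yr.
Box C: F(C→D) = (48.110 + 20.71) − 21.27 = 47.550 mol/yr.
Box D: F(D→E) = (47.550 + 22.20) − 20.84 = 48.910 mol/yr.
Box E throughput = its input = 48.910 mol/yr; τ = 9.871×10^6 / 48.910 = 201800 yr.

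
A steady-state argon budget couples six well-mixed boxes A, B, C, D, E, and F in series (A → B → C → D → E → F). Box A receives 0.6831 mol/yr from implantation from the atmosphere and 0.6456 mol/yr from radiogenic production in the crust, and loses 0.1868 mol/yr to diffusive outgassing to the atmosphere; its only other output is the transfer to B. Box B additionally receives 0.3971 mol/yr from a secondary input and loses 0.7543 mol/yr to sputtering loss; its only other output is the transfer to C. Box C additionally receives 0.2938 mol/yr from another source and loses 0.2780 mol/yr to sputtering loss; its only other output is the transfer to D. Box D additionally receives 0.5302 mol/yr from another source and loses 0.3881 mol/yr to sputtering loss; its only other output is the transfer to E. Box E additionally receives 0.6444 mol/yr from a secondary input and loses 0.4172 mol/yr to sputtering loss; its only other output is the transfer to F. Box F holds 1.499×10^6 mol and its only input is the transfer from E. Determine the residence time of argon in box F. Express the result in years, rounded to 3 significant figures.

Box A: F(A→B) = (0.6831 + 0.6456) − 0.1868 = 1.1419 mol/yr.
Box B: F(B→C) = (1.1419 + 0.3971) − 0.7543 = 0.78470 mol/yr.
Box C: F(C→D) = (0.78470 + 0.2938) − 0.2780 = 0.80050 mol/yr.
Box D: F(D→E) = (0.80050 + 0.5302) − 0.3881 = 0.94260 mol/yr.
Box E: F(E→F) = (0.94260 + 0.6444) − 0.4172 = 1.1698 mol/yr.
Box F throughput = its input = 1.1698 mol/yr; τ = 1.499×10^6 / 1.1698 = 1.281×10^6 yr.

1.28×10^6 yr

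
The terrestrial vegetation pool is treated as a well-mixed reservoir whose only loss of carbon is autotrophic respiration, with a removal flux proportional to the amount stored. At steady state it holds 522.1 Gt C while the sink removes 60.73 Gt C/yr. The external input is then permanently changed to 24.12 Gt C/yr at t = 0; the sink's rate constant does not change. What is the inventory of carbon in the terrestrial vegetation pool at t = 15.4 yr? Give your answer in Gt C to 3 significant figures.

τ = M₀/F₀ = 522.1/60.73 = 8.597 yr; rate constant k = 1/τ.
New steady state M_∞ = F₁/k = F₁·τ = 24.12 × 8.597 = 207.36 Gt C.
M(t) = M_∞ + (M₀ − M_∞)·e^(−t/τ); t/τ = 15.4/8.597 = 1.791, so e^(−t/τ) = 0.1667.
M(t) = 207.36 + 314.7 × 0.1667 = 259.84 Gt C.

260 Gt C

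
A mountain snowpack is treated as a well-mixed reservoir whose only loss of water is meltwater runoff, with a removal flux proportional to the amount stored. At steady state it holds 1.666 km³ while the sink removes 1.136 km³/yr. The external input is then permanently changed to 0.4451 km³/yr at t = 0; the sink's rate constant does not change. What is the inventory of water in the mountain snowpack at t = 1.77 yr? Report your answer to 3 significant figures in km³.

0.956 km³

τ = M₀/F₀ = 1.666/1.136 = 1.467 yr; rate constant k = 1/τ.
New steady state M_∞ = F₁/k = F₁·τ = 0.4451 × 1.467 = 0.65276 km³.
M(t) = M_∞ + (M₀ − M_∞)·e^(−t/τ); t/τ = 1.77/1.467 = 1.207, so e^(−t/τ) = 0.2991.
M(t) = 0.65276 + 1.013 × 0.2991 = 0.95584 km³.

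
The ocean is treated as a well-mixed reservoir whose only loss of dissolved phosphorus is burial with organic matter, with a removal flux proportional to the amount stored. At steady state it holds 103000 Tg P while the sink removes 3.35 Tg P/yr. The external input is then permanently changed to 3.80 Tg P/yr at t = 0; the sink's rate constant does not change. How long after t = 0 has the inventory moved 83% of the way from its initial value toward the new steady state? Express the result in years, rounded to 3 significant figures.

54500 yr

τ = M₀/F₀ = 103000/3.35 = 30750 yr.
The remaining gap fraction is e^(−t/τ); 83% covered ⇒ e^(−t/τ) = 0.170.
t = −τ ln(0.170) = 30750 × 1.772 = 54480 yr.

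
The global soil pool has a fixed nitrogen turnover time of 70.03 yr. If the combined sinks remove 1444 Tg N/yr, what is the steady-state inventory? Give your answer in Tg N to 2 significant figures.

τ = M/F ⇒ M = τ × F = 70.03 × 1444 = 101100 Tg N.

100000 Tg N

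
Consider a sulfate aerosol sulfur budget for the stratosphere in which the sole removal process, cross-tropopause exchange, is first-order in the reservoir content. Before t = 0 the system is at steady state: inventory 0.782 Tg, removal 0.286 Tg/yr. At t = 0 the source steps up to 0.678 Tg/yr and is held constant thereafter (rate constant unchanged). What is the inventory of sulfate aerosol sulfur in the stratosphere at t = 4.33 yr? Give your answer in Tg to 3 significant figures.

1.63 Tg

The sink rate constant is k = F₀/M₀ = 0.286/0.782 = 0.3657 yr⁻¹.
Solving dM/dt = F₁ − kM with M(0) = M₀ gives M(t) = F₁/k + (M₀ − F₁/k)·e^(−kt).
F₁/k = 0.678/0.3657 = 1.8538 Tg; kt = 0.3657 × 4.33 = 1.584, e^(−kt) = 0.2052.
M(4.33) = 1.8538 + (0.782 − 1.8538) × 0.2052 = 1.8538 − 0.2200 = 1.6339 Tg.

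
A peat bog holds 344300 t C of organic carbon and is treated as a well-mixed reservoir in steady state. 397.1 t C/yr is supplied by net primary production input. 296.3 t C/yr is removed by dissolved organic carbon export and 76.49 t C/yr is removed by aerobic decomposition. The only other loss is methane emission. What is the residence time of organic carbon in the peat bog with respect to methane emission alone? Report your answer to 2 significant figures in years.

14000 yr

At steady state ΣF_in = ΣF_out.
ΣF_in = 397.10 t C/yr.
Methane emission flux = ΣF_in − (296.3 + 76.49) = 397.10 − 372.8 = 24.31 t C/yr.
τ = M / F = 344300 / 24.31 = 14160 yr.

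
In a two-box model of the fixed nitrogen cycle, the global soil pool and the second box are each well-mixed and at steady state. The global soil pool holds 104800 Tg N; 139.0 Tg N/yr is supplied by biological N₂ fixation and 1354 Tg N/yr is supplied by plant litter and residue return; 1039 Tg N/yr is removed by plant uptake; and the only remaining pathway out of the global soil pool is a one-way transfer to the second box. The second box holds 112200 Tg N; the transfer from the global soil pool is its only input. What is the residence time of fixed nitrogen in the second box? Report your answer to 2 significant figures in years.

Balance the global soil pool: ΣF_in = 139.0 + 1354 = 1493.0 Tg N/yr.
Transfer to the second box = ΣF_in − (1039) = 454.00 Tg N/yr.
At steady state the output of the second box equals its input, 454.00 Tg N/yr.
τ = M / F = 112200 / 454.00 = 247.1 yr.

250 yr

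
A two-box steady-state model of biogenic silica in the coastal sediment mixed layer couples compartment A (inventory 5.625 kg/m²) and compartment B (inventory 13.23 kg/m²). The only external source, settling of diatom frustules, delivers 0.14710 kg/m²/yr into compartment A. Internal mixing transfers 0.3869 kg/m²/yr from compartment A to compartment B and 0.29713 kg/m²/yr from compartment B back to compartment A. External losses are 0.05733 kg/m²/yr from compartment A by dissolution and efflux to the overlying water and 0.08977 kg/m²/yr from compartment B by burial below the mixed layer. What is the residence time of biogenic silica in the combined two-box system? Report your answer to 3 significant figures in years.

128 yr

For the system as a whole, the A↔B exchange is internal and contributes nothing to the throughput; only the external sinks remove mass.
M_total = 5.625 + 13.23 = 18.855 kg/m².
ΣF_external_out = 0.05733 + 0.08977 = 0.14710 kg/m²/yr.
τ = M_total / ΣF_ext = 18.855 / 0.14710 = 128.2 yr.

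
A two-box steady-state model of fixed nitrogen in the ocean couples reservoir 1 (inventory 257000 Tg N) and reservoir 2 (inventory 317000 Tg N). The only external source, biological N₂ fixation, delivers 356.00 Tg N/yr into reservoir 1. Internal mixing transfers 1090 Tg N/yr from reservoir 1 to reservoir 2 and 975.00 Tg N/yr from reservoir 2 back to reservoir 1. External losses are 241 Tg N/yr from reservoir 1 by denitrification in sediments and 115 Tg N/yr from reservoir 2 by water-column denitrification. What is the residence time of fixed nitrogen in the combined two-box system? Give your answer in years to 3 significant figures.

For the system as a whole, the A↔B exchange is internal and contributes nothing to the throughput; only the external sinks remove mass.
M_total = 257000 + 317000 = 574000 Tg N.
ΣF_external_out = 241 + 115 = 356.00 Tg N/yr.
τ = M_total / ΣF_ext = 574000 / 356.00 = 1612 yr.

1610 yr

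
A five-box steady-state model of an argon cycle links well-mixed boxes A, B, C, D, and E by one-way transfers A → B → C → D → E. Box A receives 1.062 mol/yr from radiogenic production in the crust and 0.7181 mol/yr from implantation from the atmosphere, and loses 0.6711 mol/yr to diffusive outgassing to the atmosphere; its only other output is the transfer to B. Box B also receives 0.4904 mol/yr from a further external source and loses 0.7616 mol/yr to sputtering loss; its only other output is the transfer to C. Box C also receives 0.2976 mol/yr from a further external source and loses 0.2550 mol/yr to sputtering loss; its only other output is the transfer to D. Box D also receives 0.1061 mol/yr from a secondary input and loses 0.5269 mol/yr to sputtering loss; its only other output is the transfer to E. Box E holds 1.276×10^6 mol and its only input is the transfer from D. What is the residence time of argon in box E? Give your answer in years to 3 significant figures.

Box A: F(A→B) = (1.062 + 0.7181) − 0.6711 = 1.1090 mol/yr.
Box B: F(B→C) = (1.1090 + 0.4904) − 0.7616 = 0.83780 mol/yr.
Box C: F(C→D) = (0.83780 + 0.2976) − 0.2550 = 0.88040 mol/yr.
Box D: F(D→E) = (0.88040 + 0.1061) − 0.5269 = 0.45960 mol/yr.
Box E throughput = its input = 0.45960 mol/yr; τ = 1.276×10^6 / 0.45960 = 2.776×10^6 yr.

2.78×10^6 yr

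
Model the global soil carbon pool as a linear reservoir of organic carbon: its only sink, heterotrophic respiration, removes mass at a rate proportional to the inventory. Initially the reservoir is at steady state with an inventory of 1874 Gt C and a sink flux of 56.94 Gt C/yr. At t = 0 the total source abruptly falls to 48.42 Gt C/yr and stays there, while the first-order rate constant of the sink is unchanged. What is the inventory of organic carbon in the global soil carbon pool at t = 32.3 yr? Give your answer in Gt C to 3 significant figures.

1700 Gt C

Residence time τ = M₀/F₀ = 32.91 yr. The eventual steady state is M_∞ = M₀·(F₁/F₀) = 1874 × 48.42/56.94 = 1593.6 Gt C.
The anomaly ΔM(t) = M(t) − M_∞ decays as ΔM₀·e^(−t/τ) with ΔM₀ = 1874 − 1593.6 = 280.4 Gt C.
At t = 32.3 yr, e^(−t/τ) = e^(−0.9814) = 0.3748, so ΔM = 105.1 Gt C and M = 1593.6 + 105.1 = 1698.7 Gt C.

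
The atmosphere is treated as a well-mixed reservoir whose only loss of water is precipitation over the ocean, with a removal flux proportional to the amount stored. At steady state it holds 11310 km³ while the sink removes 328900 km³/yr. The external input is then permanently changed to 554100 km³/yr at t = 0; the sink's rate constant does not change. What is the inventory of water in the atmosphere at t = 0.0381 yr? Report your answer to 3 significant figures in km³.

The sink rate constant is k = F₀/M₀ = 328900/11310 = 29.08 yr⁻¹.
Solving dM/dt = F₁ − kM with M(0) = M₀ gives M(t) = F₁/k + (M₀ − F₁/k)·e^(−kt).
F₁/k = 554100/29.08 = 19054 km³; kt = 29.08 × 0.0381 = 1.108, e^(−kt) = 0.3302.
M(0.0381) = 19054 + (11310 − 19054) × 0.3302 = 19054 − 2557 = 16497 km³.

16500 km³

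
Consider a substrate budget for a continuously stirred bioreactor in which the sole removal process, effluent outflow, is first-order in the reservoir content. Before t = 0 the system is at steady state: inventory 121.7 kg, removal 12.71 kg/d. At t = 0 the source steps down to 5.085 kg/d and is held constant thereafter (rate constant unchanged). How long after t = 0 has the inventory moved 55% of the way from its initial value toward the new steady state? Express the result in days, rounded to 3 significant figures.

τ = M₀/F₀ = 121.7/12.71 = 9.575 d.
The remaining gap fraction is e^(−t/τ); 55% covered ⇒ e^(−t/τ) = 0.450.
t = −τ ln(0.450) = 9.575 × 0.7985 = 7.646 d.

7.65 d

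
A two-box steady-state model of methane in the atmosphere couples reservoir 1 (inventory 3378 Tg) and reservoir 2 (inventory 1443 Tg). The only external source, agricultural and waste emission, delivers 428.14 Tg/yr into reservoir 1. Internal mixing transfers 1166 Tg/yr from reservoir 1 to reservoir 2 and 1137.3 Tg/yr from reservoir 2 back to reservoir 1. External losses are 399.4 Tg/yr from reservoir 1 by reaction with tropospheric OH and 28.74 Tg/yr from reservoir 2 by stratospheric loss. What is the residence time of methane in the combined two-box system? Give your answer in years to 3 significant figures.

For the system as a whole, the A↔B exchange is internal and contributes nothing to the throughput; only the external sinks remove mass.
M_total = 3378 + 1443 = 4821.0 Tg.
ΣF_external_out = 399.4 + 28.74 = 428.14 Tg/yr.
τ = M_total / ΣF_ext = 4821.0 / 428.14 = 11.26 yr.

11.3 yr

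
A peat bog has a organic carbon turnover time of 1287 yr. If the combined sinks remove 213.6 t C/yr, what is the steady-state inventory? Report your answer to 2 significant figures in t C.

270000 t C

τ = M/F ⇒ M = τ × F = 1287 × 213.6 = 274900 t C.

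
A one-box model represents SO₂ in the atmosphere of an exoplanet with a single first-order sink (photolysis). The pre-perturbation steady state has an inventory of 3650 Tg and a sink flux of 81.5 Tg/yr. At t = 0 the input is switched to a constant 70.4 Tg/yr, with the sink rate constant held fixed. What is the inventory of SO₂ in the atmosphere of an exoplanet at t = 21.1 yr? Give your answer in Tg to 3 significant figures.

3460 Tg

Residence time τ = M₀/F₀ = 44.79 yr. The eventual steady state is M_∞ = M₀·(F₁/F₀) = 3650 × 70.4/81.5 = 3152.9 Tg.
The anomaly ΔM(t) = M(t) − M_∞ decays as ΔM₀·e^(−t/τ) with ΔM₀ = 3650 − 3152.9 = 497.1 Tg.
At t = 21.1 yr, e^(−t/τ) = e^(−0.4711) = 0.6243, so ΔM = 310.3 Tg and M = 3152.9 + 310.3 = 3463.2 Tg.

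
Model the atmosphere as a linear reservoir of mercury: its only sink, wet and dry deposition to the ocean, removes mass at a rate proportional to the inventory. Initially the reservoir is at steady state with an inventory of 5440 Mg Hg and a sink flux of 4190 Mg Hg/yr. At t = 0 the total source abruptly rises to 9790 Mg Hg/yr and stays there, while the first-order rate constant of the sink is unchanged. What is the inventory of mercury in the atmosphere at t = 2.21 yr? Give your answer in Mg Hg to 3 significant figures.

11400 Mg Hg

Residence time τ = M₀/F₀ = 1.298 yr. The eventual steady state is M_∞ = M₀·(F₁/F₀) = 5440 × 9790/4190 = 12711 Mg Hg.
The anomaly ΔM(t) = M(t) − M_∞ decays as ΔM₀·e^(−t/τ) with ΔM₀ = 5440 − 12711 = −7271 Mg Hg.
At t = 2.21 yr, e^(−t/τ) = e^(−1.702) = 0.1823, so ΔM = −1325 Mg Hg and M = 12711 − 1325 = 11385 Mg Hg.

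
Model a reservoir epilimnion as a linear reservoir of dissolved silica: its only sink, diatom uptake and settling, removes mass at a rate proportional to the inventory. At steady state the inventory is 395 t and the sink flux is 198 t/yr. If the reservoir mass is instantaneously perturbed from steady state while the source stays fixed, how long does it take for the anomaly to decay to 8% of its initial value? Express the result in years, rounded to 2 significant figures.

For a linear reservoir the anomaly decays as exp(−t/τ) with τ = M/F = 395/198 = 1.995 yr.
exp(−t/τ) = 0.08 ⇒ t = −τ ln(0.08) = 1.995 × 2.526 = 5.039 yr.

5.0 yr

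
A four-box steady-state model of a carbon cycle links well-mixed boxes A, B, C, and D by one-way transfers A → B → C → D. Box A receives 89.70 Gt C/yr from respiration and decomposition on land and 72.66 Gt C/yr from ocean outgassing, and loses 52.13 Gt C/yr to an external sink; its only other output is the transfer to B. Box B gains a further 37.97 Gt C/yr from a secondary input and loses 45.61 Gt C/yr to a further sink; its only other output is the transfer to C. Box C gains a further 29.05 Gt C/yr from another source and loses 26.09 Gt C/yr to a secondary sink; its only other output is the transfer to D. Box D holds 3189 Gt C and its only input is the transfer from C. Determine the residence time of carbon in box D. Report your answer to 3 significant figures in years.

30.2 yr

Box A: F(A→B) = (89.70 + 72.66) − 52.13 = 110.23 Gt C/yr.
Box B: F(B→C) = (110.23 + 37.97) − 45.61 = 102.59 Gt C/yr.
Box C: F(C→D) = (102.59 + 29.05) − 26.09 = 105.55 Gt C/yr.
Box D throughput = its input = 105.55 Gt C/yr; τ = 3189 / 105.55 = 30.21 yr.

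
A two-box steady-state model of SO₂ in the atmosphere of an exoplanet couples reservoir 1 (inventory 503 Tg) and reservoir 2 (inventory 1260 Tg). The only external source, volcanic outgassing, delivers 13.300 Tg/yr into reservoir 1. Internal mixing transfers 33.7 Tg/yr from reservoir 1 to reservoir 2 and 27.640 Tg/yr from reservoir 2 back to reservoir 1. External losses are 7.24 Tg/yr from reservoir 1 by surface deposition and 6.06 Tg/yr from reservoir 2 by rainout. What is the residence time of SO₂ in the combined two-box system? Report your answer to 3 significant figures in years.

Treat the two boxes together as one reservoir: the mixing fluxes between them are internal recycling, so τ = ΣM / Σ(external losses).
M_total = 503 + 1260 = 1763.0 Tg.
ΣF_external_out = 7.24 + 6.06 = 13.300 Tg/yr.
τ = M_total / ΣF_ext = 1763.0 / 13.300 = 132.6 yr.

133 yr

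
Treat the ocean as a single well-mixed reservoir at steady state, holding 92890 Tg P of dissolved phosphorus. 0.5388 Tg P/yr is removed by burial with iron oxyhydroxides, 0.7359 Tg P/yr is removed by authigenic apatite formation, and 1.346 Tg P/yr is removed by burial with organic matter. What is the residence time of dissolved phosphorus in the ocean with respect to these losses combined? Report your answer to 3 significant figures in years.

35400 yr

Total removal = 0.5388 + 0.7359 + 1.346 = 2.6207 Tg P/yr.
τ = M / ΣF_out = 92890 / 2.6207 = 35440 yr.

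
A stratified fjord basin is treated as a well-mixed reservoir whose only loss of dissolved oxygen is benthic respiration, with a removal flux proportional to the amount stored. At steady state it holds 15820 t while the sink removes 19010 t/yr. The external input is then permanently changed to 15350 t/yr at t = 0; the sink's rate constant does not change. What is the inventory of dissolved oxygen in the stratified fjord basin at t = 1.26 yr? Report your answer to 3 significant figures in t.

Residence time τ = M₀/F₀ = 0.8322 yr. The eventual steady state is M_∞ = M₀·(F₁/F₀) = 15820 × 15350/19010 = 12774 t.
The anomaly ΔM(t) = M(t) − M_∞ decays as ΔM₀·e^(−t/τ) with ΔM₀ = 15820 − 12774 = 3046 t.
At t = 1.26 yr, e^(−t/τ) = e^(−1.514) = 0.2200, so ΔM = 670.1 t and M = 12774 + 670.1 = 13444 t.

13400 t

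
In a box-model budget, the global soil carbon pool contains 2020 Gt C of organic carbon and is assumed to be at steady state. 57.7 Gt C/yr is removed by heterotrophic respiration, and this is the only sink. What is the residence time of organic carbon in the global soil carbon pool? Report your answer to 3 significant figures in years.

τ = M / F = 2020 / 57.7 = 35.01 yr.

35.0 yr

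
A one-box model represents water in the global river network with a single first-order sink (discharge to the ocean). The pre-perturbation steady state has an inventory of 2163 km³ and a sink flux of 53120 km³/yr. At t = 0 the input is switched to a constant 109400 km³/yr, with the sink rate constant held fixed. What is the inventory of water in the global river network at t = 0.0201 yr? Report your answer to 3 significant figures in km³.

3060 km³

τ = M₀/F₀ = 2163/53120 = 0.04072 yr; rate constant k = 1/τ.
New steady state M_∞ = F₁/k = F₁·τ = 109400 × 0.04072 = 4454.7 km³.
M(t) = M_∞ + (M₀ − M_∞)·e^(−t/τ); t/τ = 0.0201/0.04072 = 0.4936, so e^(−t/τ) = 0.6104.
M(t) = 4454.7 − 2292 × 0.6104 = 3055.8 km³.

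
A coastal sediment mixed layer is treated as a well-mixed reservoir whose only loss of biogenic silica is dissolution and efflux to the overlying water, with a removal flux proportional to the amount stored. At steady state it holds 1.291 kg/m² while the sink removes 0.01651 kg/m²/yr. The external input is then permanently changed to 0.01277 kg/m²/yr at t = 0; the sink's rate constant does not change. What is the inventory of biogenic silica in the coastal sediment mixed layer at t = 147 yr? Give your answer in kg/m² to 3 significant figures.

1.04 kg/m²

τ = M₀/F₀ = 1.291/0.01651 = 78.20 yr; rate constant k = 1/τ.
New steady state M_∞ = F₁/k = F₁·τ = 0.01277 × 78.20 = 0.99855 kg/m².
M(t) = M_∞ + (M₀ − M_∞)·e^(−t/τ); t/τ = 147/78.20 = 1.880, so e^(−t/τ) = 0.1526.
M(t) = 0.99855 + 0.2924 × 0.1526 = 1.0432 kg/m².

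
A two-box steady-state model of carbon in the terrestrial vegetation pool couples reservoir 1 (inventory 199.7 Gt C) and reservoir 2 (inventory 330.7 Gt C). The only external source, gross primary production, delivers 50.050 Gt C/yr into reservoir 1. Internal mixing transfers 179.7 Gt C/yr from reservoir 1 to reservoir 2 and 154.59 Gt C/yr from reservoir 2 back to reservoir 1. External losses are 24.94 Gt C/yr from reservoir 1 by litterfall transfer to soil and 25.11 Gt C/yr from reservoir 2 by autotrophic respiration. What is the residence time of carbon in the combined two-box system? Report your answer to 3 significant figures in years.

10.6 yr

For the system as a whole, the A↔B exchange is internal and contributes nothing to the throughput; only the external sinks remove mass.
M_total = 199.7 + 330.7 = 530.40 Gt C.
ΣF_external_out = 24.94 + 25.11 = 50.050 Gt C/yr.
τ = M_total / ΣF_ext = 530.40 / 50.050 = 10.60 yr.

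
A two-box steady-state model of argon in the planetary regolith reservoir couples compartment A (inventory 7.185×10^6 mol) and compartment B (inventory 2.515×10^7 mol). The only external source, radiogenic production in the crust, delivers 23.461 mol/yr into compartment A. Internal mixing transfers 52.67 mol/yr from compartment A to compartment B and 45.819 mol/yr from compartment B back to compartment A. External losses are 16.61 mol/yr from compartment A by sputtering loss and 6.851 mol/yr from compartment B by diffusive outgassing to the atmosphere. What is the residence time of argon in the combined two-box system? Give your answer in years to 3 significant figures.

1.38×10^6 yr

For the system as a whole, the A↔B exchange is internal and contributes nothing to the throughput; only the external sinks remove mass.
M_total = 7.185×10^6 + 2.515×10^7 = 3.2335×10^7 mol.
ΣF_external_out = 16.61 + 6.851 = 23.461 mol/yr.
τ = M_total / ΣF_ext = 3.2335×10^7 / 23.461 = 1.378×10^6 yr.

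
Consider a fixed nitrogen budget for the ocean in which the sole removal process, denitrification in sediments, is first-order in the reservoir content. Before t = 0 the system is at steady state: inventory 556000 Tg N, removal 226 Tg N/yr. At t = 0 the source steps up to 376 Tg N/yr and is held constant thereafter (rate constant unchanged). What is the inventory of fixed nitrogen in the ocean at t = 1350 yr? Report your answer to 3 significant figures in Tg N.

τ = M₀/F₀ = 556000/226 = 2460 yr; rate constant k = 1/τ.
New steady state M_∞ = F₁/k = F₁·τ = 376 × 2460 = 925030 Tg N.
M(t) = M_∞ + (M₀ − M_∞)·e^(−t/τ); t/τ = 1350/2460 = 0.5487, so e^(−t/τ) = 0.5777.
M(t) = 925030 − 369000 × 0.5777 = 711850 Tg N.

712000 Tg N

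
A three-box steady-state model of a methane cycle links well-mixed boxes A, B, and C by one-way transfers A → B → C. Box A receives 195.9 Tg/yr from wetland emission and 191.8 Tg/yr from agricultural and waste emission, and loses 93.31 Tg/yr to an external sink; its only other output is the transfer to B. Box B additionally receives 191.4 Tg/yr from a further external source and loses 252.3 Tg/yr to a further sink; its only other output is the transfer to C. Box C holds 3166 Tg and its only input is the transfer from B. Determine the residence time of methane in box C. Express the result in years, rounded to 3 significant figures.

13.6 yr

Box A: F(A→B) = (195.9 + 191.8) − 93.31 = 294.39 Tg/yr.
Box B: F(B→C) = (294.39 + 191.4) − 252.3 = 233.49 Tg/yr.
Box C throughput = its input = 233.49 Tg/yr; τ = 3166 / 233.49 = 13.56 yr.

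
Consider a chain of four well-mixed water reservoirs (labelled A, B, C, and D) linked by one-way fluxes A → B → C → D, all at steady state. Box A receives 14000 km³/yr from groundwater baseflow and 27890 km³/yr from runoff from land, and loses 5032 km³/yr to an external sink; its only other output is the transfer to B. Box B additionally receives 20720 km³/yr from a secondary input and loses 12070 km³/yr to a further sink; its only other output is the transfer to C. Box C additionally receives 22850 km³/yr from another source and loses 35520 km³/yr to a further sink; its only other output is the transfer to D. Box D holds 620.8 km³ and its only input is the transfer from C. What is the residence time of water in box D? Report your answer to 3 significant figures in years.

0.0189 yr

Box A: F(A→B) = (14000 + 27890) − 5032 = 36858 km³/yr.
Box B: F(B→C) = (36858 + 20720) − 12070 = 45508 km³/yr.
Box C: F(C→D) = (45508 + 22850) − 35520 = 32838 km³/yr.
Box D throughput = its input = 32838 km³/yr; τ = 620.8 / 32838 = 0.01890 yr.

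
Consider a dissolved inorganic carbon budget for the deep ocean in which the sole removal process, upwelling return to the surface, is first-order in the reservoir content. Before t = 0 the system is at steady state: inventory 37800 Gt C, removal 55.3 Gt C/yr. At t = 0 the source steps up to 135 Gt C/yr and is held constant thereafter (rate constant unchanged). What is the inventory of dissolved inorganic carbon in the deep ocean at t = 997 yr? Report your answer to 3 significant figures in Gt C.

79600 Gt C

τ = M₀/F₀ = 37800/55.3 = 683.5 yr; rate constant k = 1/τ.
New steady state M_∞ = F₁/k = F₁·τ = 135 × 683.5 = 92278 Gt C.
M(t) = M_∞ + (M₀ − M_∞)·e^(−t/τ); t/τ = 997/683.5 = 1.459, so e^(−t/τ) = 0.2326.
M(t) = 92278 − 54480 × 0.2326 = 79609 Gt C.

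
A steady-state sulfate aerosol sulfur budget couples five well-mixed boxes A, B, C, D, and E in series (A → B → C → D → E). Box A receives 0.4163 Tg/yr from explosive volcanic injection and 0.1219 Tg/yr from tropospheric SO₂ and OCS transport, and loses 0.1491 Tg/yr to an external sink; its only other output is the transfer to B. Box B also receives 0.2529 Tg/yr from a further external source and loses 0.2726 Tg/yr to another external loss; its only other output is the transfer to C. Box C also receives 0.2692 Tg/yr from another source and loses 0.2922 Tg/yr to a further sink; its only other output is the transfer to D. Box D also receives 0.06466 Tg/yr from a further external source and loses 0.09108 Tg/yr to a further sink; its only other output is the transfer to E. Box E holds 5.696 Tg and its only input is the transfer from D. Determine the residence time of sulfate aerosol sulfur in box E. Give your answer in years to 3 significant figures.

17.8 yr

Box A: F(A→B) = (0.4163 + 0.1219) − 0.1491 = 0.38910 Tg/yr.
Box B: F(B→C) = (0.38910 + 0.2529) − 0.2726 = 0.36940 Tg/yr.
Box C: F(C→D) = (0.36940 + 0.2692) − 0.2922 = 0.34640 Tg/yr.
Box D: F(D→E) = (0.34640 + 0.06466) − 0.09108 = 0.31998 Tg/yr.
Box E throughput = its input = 0.31998 Tg/yr; τ = 5.696 / 0.31998 = 17.80 yr.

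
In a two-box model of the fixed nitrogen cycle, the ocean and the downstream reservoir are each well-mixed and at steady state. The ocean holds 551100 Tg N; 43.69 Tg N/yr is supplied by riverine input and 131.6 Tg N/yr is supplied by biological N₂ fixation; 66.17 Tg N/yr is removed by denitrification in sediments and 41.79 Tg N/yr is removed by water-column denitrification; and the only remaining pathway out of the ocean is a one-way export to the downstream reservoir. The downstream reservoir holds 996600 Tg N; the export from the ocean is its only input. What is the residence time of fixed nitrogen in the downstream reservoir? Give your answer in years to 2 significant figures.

Balance the ocean: ΣF_in = 43.69 + 131.6 = 175.29 Tg N/yr.
Export to the downstream reservoir = ΣF_in − (66.17 + 41.79) = 67.330 Tg N/yr.
At steady state the output of the downstream reservoir equals its input, 67.330 Tg N/yr.
τ = M / F = 996600 / 67.330 = 14800 yr.

15000 yr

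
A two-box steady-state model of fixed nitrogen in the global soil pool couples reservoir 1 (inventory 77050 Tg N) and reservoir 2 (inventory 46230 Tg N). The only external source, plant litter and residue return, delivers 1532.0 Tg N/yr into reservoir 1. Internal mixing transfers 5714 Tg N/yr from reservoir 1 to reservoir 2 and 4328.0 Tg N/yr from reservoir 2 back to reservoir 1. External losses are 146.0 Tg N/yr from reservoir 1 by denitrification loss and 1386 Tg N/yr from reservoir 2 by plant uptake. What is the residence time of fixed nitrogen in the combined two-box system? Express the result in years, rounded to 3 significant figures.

80.5 yr

Residence time in the combined system uses the total inventory and the total *external* removal — internal exchanges between the two boxes cancel.
M_total = 77050 + 46230 = 123280 Tg N.
ΣF_external_out = 146.0 + 1386 = 1532.0 Tg N/yr.
τ = M_total / ΣF_ext = 123280 / 1532.0 = 80.47 yr.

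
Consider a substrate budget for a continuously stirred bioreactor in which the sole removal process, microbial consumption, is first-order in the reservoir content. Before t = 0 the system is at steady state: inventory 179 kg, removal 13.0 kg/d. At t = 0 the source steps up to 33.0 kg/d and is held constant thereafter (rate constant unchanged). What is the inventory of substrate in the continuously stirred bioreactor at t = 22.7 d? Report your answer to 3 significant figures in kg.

401 kg

τ = M₀/F₀ = 179/13.0 = 13.77 d; rate constant k = 1/τ.
New steady state M_∞ = F₁/k = F₁·τ = 33.0 × 13.77 = 454.38 kg.
M(t) = M_∞ + (M₀ − M_∞)·e^(−t/τ); t/τ = 22.7/13.77 = 1.649, so e^(−t/τ) = 0.1923.
M(t) = 454.38 − 275.4 × 0.1923 = 401.42 kg.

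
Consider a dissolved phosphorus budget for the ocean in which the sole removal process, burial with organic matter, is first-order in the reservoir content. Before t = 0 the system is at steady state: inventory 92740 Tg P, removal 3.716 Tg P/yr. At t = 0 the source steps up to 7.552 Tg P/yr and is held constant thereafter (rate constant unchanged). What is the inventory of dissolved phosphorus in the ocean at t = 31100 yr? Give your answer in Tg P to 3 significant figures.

τ = M₀/F₀ = 92740/3.716 = 24960 yr; rate constant k = 1/τ.
New steady state M_∞ = F₁/k = F₁·τ = 7.552 × 24960 = 188470 Tg P.
M(t) = M_∞ + (M₀ − M_∞)·e^(−t/τ); t/τ = 31100/24960 = 1.246, so e^(−t/τ) = 0.2876.
M(t) = 188470 − 95730 × 0.2876 = 160940 Tg P.

161000 Tg P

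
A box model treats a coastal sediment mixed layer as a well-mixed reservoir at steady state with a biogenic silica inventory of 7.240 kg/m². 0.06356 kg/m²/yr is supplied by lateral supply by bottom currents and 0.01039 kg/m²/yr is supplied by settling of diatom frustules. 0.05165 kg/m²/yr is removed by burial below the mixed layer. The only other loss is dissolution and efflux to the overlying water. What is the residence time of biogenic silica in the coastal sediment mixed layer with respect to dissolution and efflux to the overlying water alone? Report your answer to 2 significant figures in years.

At steady state ΣF_in = ΣF_out.
ΣF_in = 0.06356 + 0.01039 = 0.073950 kg/m²/yr.
Dissolution and efflux to the overlying water flux = ΣF_in − (0.05165) = 0.073950 − 0.05165 = 0.02230 kg/m²/yr.
τ = M / F = 7.240 / 0.02230 = 324.7 yr.

320 yr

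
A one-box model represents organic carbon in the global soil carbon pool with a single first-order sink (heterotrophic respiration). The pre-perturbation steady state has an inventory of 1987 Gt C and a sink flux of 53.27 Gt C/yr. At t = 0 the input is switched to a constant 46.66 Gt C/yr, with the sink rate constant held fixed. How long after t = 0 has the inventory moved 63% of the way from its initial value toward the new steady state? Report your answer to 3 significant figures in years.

37.1 yr

τ = M₀/F₀ = 1987/53.27 = 37.30 yr.
The remaining gap fraction is e^(−t/τ); 63% covered ⇒ e^(−t/τ) = 0.370.
t = −τ ln(0.370) = 37.30 × 0.9943 = 37.09 yr.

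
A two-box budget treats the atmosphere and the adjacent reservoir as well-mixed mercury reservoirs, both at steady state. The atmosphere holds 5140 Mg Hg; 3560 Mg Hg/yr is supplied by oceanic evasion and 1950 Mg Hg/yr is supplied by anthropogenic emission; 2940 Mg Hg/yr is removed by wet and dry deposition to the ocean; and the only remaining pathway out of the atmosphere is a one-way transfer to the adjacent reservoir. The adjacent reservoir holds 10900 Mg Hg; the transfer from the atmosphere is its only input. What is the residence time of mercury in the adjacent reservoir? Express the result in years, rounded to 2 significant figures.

Balance the atmosphere: ΣF_in = 3560 + 1950 = 5510.0 Mg Hg/yr.
Transfer to the adjacent reservoir = ΣF_in − (2940) = 2570.0 Mg Hg/yr.
At steady state the output of the adjacent reservoir equals its input, 2570.0 Mg Hg/yr.
τ = M / F = 10900 / 2570.0 = 4.241 yr.

4.2 yr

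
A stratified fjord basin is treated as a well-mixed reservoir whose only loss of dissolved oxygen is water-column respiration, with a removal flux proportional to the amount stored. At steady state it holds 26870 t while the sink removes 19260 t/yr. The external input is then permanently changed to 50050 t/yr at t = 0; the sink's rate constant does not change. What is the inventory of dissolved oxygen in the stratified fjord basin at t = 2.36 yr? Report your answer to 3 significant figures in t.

The sink rate constant is k = F₀/M₀ = 19260/26870 = 0.7168 yr⁻¹.
Solving dM/dt = F₁ − kM with M(0) = M₀ gives M(t) = F₁/k + (M₀ − F₁/k)·e^(−kt).
F₁/k = 50050/0.7168 = 69826 t; kt = 0.7168 × 2.36 = 1.692, e^(−kt) = 0.1842.
M(2.36) = 69826 + (26870 − 69826) × 0.1842 = 69826 − 7913 = 61912 t.

61900 t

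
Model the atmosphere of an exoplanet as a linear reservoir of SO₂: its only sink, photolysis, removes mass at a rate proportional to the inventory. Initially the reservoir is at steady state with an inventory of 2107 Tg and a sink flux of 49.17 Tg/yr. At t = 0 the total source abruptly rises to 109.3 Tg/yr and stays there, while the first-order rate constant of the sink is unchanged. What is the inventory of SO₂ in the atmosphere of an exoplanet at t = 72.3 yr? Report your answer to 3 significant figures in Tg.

4210 Tg

Residence time τ = M₀/F₀ = 42.85 yr. The eventual steady state is M_∞ = M₀·(F₁/F₀) = 2107 × 109.3/49.17 = 4683.7 Tg.
The anomaly ΔM(t) = M(t) − M_∞ decays as ΔM₀·e^(−t/τ) with ΔM₀ = 2107 − 4683.7 = −2577 Tg.
At t = 72.3 yr, e^(−t/τ) = e^(−1.687) = 0.1850, so ΔM = −476.8 Tg and M = 4683.7 − 476.8 = 4206.9 Tg.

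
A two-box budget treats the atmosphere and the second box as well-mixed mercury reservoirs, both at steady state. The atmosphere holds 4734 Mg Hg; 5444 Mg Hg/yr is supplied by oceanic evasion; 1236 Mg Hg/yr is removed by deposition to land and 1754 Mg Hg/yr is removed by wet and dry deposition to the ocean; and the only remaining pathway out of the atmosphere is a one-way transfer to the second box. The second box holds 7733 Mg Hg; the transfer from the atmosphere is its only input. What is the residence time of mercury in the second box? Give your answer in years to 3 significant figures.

Balance the atmosphere: ΣF_in = 5444.0 Mg Hg/yr.
Transfer to the second box = ΣF_in − (1236 + 1754) = 2454.0 Mg Hg/yr.
At steady state the output of the second box equals its input, 2454.0 Mg Hg/yr.
τ = M / F = 7733 / 2454.0 = 3.151 yr.

3.15 yr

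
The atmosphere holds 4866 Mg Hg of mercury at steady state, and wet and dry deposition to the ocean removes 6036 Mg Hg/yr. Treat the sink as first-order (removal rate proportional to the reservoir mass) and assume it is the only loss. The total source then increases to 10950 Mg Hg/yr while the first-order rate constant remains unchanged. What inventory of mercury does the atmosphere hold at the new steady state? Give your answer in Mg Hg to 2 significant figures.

Rate constant k = F/M = 6036 / 4866 = 1.240 yr⁻¹.
At the new steady state, source = k·M_new ⇒ M_new = 10950 / 1.240 = 8827 Mg Hg.
(Equivalently M_new = M × F_new/F_old = 4866 × 10950/6036.)

8800 Mg Hg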